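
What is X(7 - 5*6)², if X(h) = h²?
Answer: 279841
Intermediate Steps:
X(7 - 5*6)² = ((7 - 5*6)²)² = ((7 - 1*30)²)² = ((7 - 30)²)² = ((-23)²)² = 529² = 279841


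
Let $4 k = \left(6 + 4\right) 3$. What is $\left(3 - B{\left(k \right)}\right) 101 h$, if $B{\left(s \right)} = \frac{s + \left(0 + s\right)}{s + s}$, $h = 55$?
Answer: $11110$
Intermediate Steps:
$k = \frac{15}{2}$ ($k = \frac{\left(6 + 4\right) 3}{4} = \frac{10 \cdot 3}{4} = \frac{1}{4} \cdot 30 = \frac{15}{2} \approx 7.5$)
$B{\left(s \right)} = 1$ ($B{\left(s \right)} = \frac{s + s}{2 s} = 2 s \frac{1}{2 s} = 1$)
$\left(3 - B{\left(k \right)}\right) 101 h = \left(3 - 1\right) 101 \cdot 55 = 2 \cdot 101 \cdot 55 = 202 \cdot 55 = 11110$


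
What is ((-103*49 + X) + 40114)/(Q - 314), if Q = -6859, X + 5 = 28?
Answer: -35090/7173 ≈ -4.8920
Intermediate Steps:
X = 23 (X = -5 + 28 = 23)
((-103*49 + X) + 40114)/(Q - 314) = ((-103*49 + 23) + 40114)/(-6859 - 314) = ((-5047 + 23) + 40114)/(-7173) = (-5024 + 40114)*(-1/7173) = 35090*(-1/7173) = -35090/7173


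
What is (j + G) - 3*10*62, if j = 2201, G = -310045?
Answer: -309704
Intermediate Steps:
(j + G) - 3*10*62 = (2201 - 310045) - 3*10*62 = -307844 - 30*62 = -307844 - 1860 = -309704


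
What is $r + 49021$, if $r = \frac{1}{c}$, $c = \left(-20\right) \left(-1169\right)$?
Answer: $\frac{1146110981}{23380} \approx 49021.0$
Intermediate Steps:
$c = 23380$
$r = \frac{1}{23380} \approx 4.2772 \cdot 10^{-5}$
$r + 49021 = \frac{1}{23380} + 49021 = \frac{1146110981}{23380}$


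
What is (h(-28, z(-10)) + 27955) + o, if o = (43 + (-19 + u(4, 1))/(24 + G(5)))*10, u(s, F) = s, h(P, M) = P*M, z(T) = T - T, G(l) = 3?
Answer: 255415/9 ≈ 28379.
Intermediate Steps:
z(T) = 0
h(P, M) = M*P
o = 3820/9 (o = (43 + (-19 + 4)/(24 + 3))*10 = (43 - 15/27)*10 = (43 - 15*1/27)*10 = (43 - 5/9)*10 = (382/9)*10 = 3820/9 ≈ 424.44)
(h(-28, z(-10)) + 27955) + o = (0*(-28) + 27955) + 3820/9 = (0 + 27955) + 3820/9 = 27955 + 3820/9 = 255415/9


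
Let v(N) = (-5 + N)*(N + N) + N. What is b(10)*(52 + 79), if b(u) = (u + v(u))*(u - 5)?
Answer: 78600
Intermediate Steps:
v(N) = N + 2*N*(-5 + N) (v(N) = (-5 + N)*(2*N) + N = 2*N*(-5 + N) + N = N + 2*N*(-5 + N))
b(u) = (-5 + u)*(u + u*(-9 + 2*u)) (b(u) = (u + u*(-9 + 2*u))*(u - 5) = (u + u*(-9 + 2*u))*(-5 + u) = (-5 + u)*(u + u*(-9 + 2*u)))
b(10)*(52 + 79) = (2*10*(20 + 10² - 9*10))*(52 + 79) = (2*10*(20 + 100 - 90))*131 = (2*10*30)*131 = 600*131 = 78600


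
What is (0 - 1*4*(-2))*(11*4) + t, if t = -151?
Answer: 201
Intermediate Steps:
(0 - 1*4*(-2))*(11*4) + t = (0 - 1*4*(-2))*(11*4) - 151 = (0 - 4*(-2))*44 - 151 = (0 + 8)*44 - 151 = 8*44 - 151 = 352 - 151 = 201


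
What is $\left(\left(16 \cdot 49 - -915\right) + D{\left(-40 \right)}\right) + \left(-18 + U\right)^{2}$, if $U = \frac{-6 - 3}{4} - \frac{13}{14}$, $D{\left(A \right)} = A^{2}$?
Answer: $\frac{2938065}{784} \approx 3747.5$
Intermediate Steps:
$U = - \frac{89}{28}$ ($U = \left(-9\right) \frac{1}{4} - \frac{13}{14} = - \frac{9}{4} - \frac{13}{14} = - \frac{89}{28} \approx -3.1786$)
$\left(\left(16 \cdot 49 - -915\right) + D{\left(-40 \right)}\right) + \left(-18 + U\right)^{2} = \left(\left(16 \cdot 49 - -915\right) + \left(-40\right)^{2}\right) + \left(-18 - \frac{89}{28}\right)^{2} = \left(\left(784 + 915\right) + 1600\right) + \left(- \frac{593}{28}\right)^{2} = \left(1699 + 1600\right) + \frac{351649}{784} = 3299 + \frac{351649}{784} = \frac{2938065}{784}$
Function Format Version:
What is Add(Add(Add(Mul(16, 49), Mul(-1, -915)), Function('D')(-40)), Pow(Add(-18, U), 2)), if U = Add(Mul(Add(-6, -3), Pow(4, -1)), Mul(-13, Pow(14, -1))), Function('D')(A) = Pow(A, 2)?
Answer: Rational(2938065, 784) ≈ 3747.5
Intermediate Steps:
U = Rational(-89, 28) (U = Add(Mul(-9, Rational(1, 4)), Mul(-13, Rational(1, 14))) = Add(Rational(-9, 4), Rational(-13, 14)) = Rational(-89, 28) ≈ -3.1786)
Add(Add(Add(Mul(16, 49), Mul(-1, -915)), Function('D')(-40)), Pow(Add(-18, U), 2)) = Add(Add(Add(Mul(16, 49), Mul(-1, -915)), Pow(-40, 2)), Pow(Add(-18, Rational(-89, 28)), 2)) = Add(Add(Add(784, 915), 1600), Pow(Rational(-593, 28), 2)) = Add(Add(1699, 1600), Rational(351649, 784)) = Add(3299, Rational(351649, 784)) = Rational(2938065, 784)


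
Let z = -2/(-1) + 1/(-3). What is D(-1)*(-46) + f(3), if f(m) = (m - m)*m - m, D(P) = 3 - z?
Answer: -193/3 ≈ -64.333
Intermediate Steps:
z = 5/3 (z = -2*(-1) + 1*(-⅓) = 2 - ⅓ = 5/3 ≈ 1.6667)
D(P) = 4/3 (D(P) = 3 - 1*5/3 = 3 - 5/3 = 4/3)
f(m) = -m (f(m) = 0*m - m = 0 - m = -m)
D(-1)*(-46) + f(3) = (4/3)*(-46) - 1*3 = -184/3 - 3 = -193/3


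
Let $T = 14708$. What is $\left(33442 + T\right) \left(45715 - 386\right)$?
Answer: $2182591350$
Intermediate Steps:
$\left(33442 + T\right) \left(45715 - 386\right) = \left(33442 + 14708\right) \left(45715 - 386\right) = 48150 \cdot 45329 = 2182591350$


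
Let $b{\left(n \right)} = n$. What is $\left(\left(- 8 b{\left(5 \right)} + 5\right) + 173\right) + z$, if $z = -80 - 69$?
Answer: $-11$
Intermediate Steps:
$z = -149$
$\left(\left(- 8 b{\left(5 \right)} + 5\right) + 173\right) + z = \left(\left(\left(-8\right) 5 + 5\right) + 173\right) - 149 = \left(\left(-40 + 5\right) + 173\right) - 149 = \left(-35 + 173\right) - 149 = 138 - 149 = -11$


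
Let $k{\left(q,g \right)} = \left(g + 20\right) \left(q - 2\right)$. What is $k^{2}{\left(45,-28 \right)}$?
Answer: $118336$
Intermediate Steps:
$k{\left(q,g \right)} = \left(-2 + q\right) \left(20 + g\right)$ ($k{\left(q,g \right)} = \left(20 + g\right) \left(-2 + q\right) = \left(-2 + q\right) \left(20 + g\right)$)
$k^{2}{\left(45,-28 \right)} = \left(-40 - -56 + 20 \cdot 45 - 1260\right)^{2} = \left(-40 + 56 + 900 - 1260\right)^{2} = \left(-344\right)^{2} = 118336$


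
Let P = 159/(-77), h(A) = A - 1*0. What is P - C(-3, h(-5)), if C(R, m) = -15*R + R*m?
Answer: -4779/77 ≈ -62.065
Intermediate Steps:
h(A) = A (h(A) = A + 0 = A)
P = -159/77 (P = 159*(-1/77) = -159/77 ≈ -2.0649)
P - C(-3, h(-5)) = -159/77 - (-3)*(-15 - 5) = -159/77 - (-3)*(-20) = -159/77 - 1*60 = -159/77 - 60 = -4779/77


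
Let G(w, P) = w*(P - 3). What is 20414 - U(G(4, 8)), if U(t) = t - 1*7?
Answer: 20401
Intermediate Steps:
G(w, P) = w*(-3 + P)
U(t) = -7 + t (U(t) = t - 7 = -7 + t)
20414 - U(G(4, 8)) = 20414 - (-7 + 4*(-3 + 8)) = 20414 - (-7 + 4*5) = 20414 - (-7 + 20) = 20414 - 1*13 = 20414 - 13 = 20401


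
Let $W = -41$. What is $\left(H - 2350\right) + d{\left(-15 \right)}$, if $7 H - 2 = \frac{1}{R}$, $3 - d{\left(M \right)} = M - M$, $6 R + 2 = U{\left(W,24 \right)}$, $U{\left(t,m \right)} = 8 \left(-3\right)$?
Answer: $- \frac{213554}{91} \approx -2346.7$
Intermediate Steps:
$U{\left(t,m \right)} = -24$
$R = - \frac{13}{3}$ ($R = - \frac{1}{3} + \frac{1}{6} \left(-24\right) = - \frac{1}{3} - 4 = - \frac{13}{3} \approx -4.3333$)
$d{\left(M \right)} = 3$ ($d{\left(M \right)} = 3 - \left(M - M\right) = 3 - 0 = 3 + 0 = 3$)
$H = \frac{23}{91}$ ($H = \frac{2}{7} + \frac{1}{7 \left(- \frac{13}{3}\right)} = \frac{2}{7} + \frac{1}{7} \left(- \frac{3}{13}\right) = \frac{2}{7} - \frac{3}{91} = \frac{23}{91} \approx 0.25275$)
$\left(H - 2350\right) + d{\left(-15 \right)} = \left(\frac{23}{91} - 2350\right) + 3 = - \frac{213827}{91} + 3 = - \frac{213554}{91}$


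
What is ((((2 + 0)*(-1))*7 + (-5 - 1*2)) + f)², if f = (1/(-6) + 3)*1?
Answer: 11881/36 ≈ 330.03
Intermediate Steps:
f = 17/6 (f = (-⅙ + 3)*1 = (17/6)*1 = 17/6 ≈ 2.8333)
((((2 + 0)*(-1))*7 + (-5 - 1*2)) + f)² = ((((2 + 0)*(-1))*7 + (-5 - 1*2)) + 17/6)² = (((2*(-1))*7 + (-5 - 2)) + 17/6)² = ((-2*7 - 7) + 17/6)² = ((-14 - 7) + 17/6)² = (-21 + 17/6)² = (-109/6)² = 11881/36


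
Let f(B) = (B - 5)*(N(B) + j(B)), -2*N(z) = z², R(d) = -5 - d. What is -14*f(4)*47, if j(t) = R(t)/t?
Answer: -13489/2 ≈ -6744.5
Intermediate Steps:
N(z) = -z²/2
j(t) = (-5 - t)/t
f(B) = (-5 + B)*(-B²/2 + (-5 - B)/B) (f(B) = (B - 5)*(-B²/2 + (-5 - B)/B) = (-5 + B)*(-B²/2 + (-5 - B)/B))
-14*f(4)*47 = -14*(-1*4 + 25/4 - ½*4³ + (5/2)*4²)*47 = -14*(-4 + 25*(¼) - ½*64 + (5/2)*16)*47 = -14*(-4 + 25/4 - 32 + 40)*47 = -14*41/4*47 = -287/2*47 = -13489/2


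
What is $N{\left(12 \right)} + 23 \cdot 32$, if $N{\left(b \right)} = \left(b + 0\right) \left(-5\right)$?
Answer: $676$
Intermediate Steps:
$N{\left(b \right)} = - 5 b$ ($N{\left(b \right)} = b \left(-5\right) = - 5 b$)
$N{\left(12 \right)} + 23 \cdot 32 = \left(-5\right) 12 + 23 \cdot 32 = -60 + 736 = 676$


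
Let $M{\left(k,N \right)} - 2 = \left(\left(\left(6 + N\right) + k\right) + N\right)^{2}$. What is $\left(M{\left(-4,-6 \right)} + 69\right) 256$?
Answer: $43776$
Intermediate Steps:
$M{\left(k,N \right)} = 2 + \left(6 + k + 2 N\right)^{2}$ ($M{\left(k,N \right)} = 2 + \left(\left(\left(6 + N\right) + k\right) + N\right)^{2} = 2 + \left(\left(6 + N + k\right) + N\right)^{2} = 2 + \left(6 + k + 2 N\right)^{2}$)
$\left(M{\left(-4,-6 \right)} + 69\right) 256 = \left(\left(2 + \left(6 - 4 + 2 \left(-6\right)\right)^{2}\right) + 69\right) 256 = \left(\left(2 + \left(6 - 4 - 12\right)^{2}\right) + 69\right) 256 = \left(\left(2 + \left(-10\right)^{2}\right) + 69\right) 256 = \left(\left(2 + 100\right) + 69\right) 256 = \left(102 + 69\right) 256 = 171 \cdot 256 = 43776$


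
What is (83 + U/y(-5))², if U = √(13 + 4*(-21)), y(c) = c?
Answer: (415 - I*√71)²/25 ≈ 6886.2 - 279.75*I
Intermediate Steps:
U = I*√71 (U = √(13 - 84) = √(-71) = I*√71 ≈ 8.4261*I)
(83 + U/y(-5))² = (83 + (I*√71)/(-5))² = (83 + (I*√71)*(-⅕))² = (83 - I*√71/5)²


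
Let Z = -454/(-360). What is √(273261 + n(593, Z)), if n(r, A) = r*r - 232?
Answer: √624678 ≈ 790.37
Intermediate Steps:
Z = 227/180 (Z = -454*(-1/360) = 227/180 ≈ 1.2611)
n(r, A) = -232 + r² (n(r, A) = r² - 232 = -232 + r²)
√(273261 + n(593, Z)) = √(273261 + (-232 + 593²)) = √(273261 + (-232 + 351649)) = √(273261 + 351417) = √624678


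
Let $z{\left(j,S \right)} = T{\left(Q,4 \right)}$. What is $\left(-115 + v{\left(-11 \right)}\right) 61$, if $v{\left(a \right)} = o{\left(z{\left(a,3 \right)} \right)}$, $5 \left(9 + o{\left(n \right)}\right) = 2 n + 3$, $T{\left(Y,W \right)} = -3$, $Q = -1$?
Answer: $- \frac{38003}{5} \approx -7600.6$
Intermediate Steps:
$z{\left(j,S \right)} = -3$
$o{\left(n \right)} = - \frac{42}{5} + \frac{2 n}{5}$ ($o{\left(n \right)} = -9 + \frac{2 n + 3}{5} = -9 + \frac{3 + 2 n}{5} = -9 + \left(\frac{3}{5} + \frac{2 n}{5}\right) = - \frac{42}{5} + \frac{2 n}{5}$)
$v{\left(a \right)} = - \frac{48}{5}$ ($v{\left(a \right)} = - \frac{42}{5} + \frac{2}{5} \left(-3\right) = - \frac{42}{5} - \frac{6}{5} = - \frac{48}{5}$)
$\left(-115 + v{\left(-11 \right)}\right) 61 = \left(-115 - \frac{48}{5}\right) 61 = \left(- \frac{623}{5}\right) 61 = - \frac{38003}{5}$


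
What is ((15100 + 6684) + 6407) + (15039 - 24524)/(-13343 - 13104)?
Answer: 745576862/26447 ≈ 28191.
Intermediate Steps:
((15100 + 6684) + 6407) + (15039 - 24524)/(-13343 - 13104) = (21784 + 6407) - 9485/(-26447) = 28191 - 9485*(-1/26447) = 28191 + 9485/26447 = 745576862/26447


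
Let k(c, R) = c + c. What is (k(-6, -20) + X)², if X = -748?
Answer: 577600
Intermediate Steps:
k(c, R) = 2*c
(k(-6, -20) + X)² = (2*(-6) - 748)² = (-12 - 748)² = (-760)² = 577600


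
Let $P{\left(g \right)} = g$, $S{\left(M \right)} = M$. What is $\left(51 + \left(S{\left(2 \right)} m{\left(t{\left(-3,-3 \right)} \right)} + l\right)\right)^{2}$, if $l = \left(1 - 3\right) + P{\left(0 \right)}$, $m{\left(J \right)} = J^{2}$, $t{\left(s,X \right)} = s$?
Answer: $4489$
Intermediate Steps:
$l = -2$ ($l = \left(1 - 3\right) + 0 = -2 + 0 = -2$)
$\left(51 + \left(S{\left(2 \right)} m{\left(t{\left(-3,-3 \right)} \right)} + l\right)\right)^{2} = \left(51 - \left(2 - 2 \left(-3\right)^{2}\right)\right)^{2} = \left(51 + \left(2 \cdot 9 - 2\right)\right)^{2} = \left(51 + \left(18 - 2\right)\right)^{2} = \left(51 + 16\right)^{2} = 67^{2} = 4489$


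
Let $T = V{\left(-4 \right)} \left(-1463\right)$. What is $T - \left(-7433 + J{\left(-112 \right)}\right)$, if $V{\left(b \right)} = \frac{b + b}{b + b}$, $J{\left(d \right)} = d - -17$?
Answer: $6065$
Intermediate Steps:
$J{\left(d \right)} = 17 + d$ ($J{\left(d \right)} = d + 17 = 17 + d$)
$V{\left(b \right)} = 1$ ($V{\left(b \right)} = \frac{2 b}{2 b} = 2 b \frac{1}{2 b} = 1$)
$T = -1463$ ($T = 1 \left(-1463\right) = -1463$)
$T - \left(-7433 + J{\left(-112 \right)}\right) = -1463 - \left(-7433 + \left(17 - 112\right)\right) = -1463 - \left(-7433 - 95\right) = -1463 - -7528 = -1463 + 7528 = 6065$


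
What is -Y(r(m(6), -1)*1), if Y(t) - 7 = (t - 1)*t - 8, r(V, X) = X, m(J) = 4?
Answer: -1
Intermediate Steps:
Y(t) = -1 + t*(-1 + t) (Y(t) = 7 + ((t - 1)*t - 8) = 7 + ((-1 + t)*t - 8) = 7 + (t*(-1 + t) - 8) = 7 + (-8 + t*(-1 + t)) = -1 + t*(-1 + t))
-Y(r(m(6), -1)*1) = -(-1 + (-1*1)² - (-1)) = -(-1 + (-1)² - 1*(-1)) = -(-1 + 1 + 1) = -1*1 = -1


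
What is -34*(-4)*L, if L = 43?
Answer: 5848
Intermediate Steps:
-34*(-4)*L = -34*(-4)*43 = -(-136)*43 = -1*(-5848) = 5848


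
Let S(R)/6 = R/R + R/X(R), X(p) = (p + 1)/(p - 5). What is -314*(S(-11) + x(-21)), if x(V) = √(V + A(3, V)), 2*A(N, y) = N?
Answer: 156372/5 - 157*I*√78 ≈ 31274.0 - 1386.6*I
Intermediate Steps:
A(N, y) = N/2
X(p) = (1 + p)/(-5 + p)
x(V) = √(3/2 + V) (x(V) = √(V + (½)*3) = √(V + 3/2) = √(3/2 + V))
S(R) = 6 + 6*R*(-5 + R)/(1 + R) (S(R) = 6*(R/R + R/(((1 + R)/(-5 + R)))) = 6*(1 + R*((-5 + R)/(1 + R))) = 6*(1 + R*(-5 + R)/(1 + R)) = 6 + 6*R*(-5 + R)/(1 + R))
-314*(S(-11) + x(-21)) = -314*(6*(1 + (-11)² - 4*(-11))/(1 - 11) + √(6 + 4*(-21))/2) = -314*(6*(1 + 121 + 44)/(-10) + √(6 - 84)/2) = -314*(6*(-⅒)*166 + √(-78)/2) = -314*(-498/5 + (I*√78)/2) = -314*(-498/5 + I*√78/2) = 156372/5 - 157*I*√78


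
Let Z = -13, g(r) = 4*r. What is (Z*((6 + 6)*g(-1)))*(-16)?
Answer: -9984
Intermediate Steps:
(Z*((6 + 6)*g(-1)))*(-16) = -13*(6 + 6)*4*(-1)*(-16) = -156*(-4)*(-16) = -13*(-48)*(-16) = 624*(-16) = -9984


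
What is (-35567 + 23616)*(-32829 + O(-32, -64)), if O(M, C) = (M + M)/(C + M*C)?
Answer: 12162532700/31 ≈ 3.9234e+8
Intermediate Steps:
O(M, C) = 2*M/(C + C*M) (O(M, C) = (2*M)/(C + C*M) = 2*M/(C + C*M))
(-35567 + 23616)*(-32829 + O(-32, -64)) = (-35567 + 23616)*(-32829 + 2*(-32)/(-64*(1 - 32))) = -11951*(-32829 + 2*(-32)*(-1/64)/(-31)) = -11951*(-32829 + 2*(-32)*(-1/64)*(-1/31)) = -11951*(-32829 - 1/31) = -11951*(-1017700/31) = 12162532700/31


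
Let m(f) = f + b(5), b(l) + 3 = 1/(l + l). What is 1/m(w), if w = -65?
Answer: -10/679 ≈ -0.014728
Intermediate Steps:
b(l) = -3 + 1/(2*l) (b(l) = -3 + 1/(l + l) = -3 + 1/(2*l))
m(f) = -29/10 + f (m(f) = f + (-3 + (1/2)/5) = f + (-3 + (1/2)*(1/5)) = f + (-3 + 1/10) = f - 29/10 = -29/10 + f)
1/m(w) = 1/(-29/10 - 65) = 1/(-679/10) = -10/679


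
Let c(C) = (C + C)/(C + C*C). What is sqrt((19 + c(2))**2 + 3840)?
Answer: sqrt(38041)/3 ≈ 65.014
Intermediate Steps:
c(C) = 2*C/(C + C**2) (c(C) = (2*C)/(C + C**2) = 2*C/(C + C**2))
sqrt((19 + c(2))**2 + 3840) = sqrt((19 + 2/(1 + 2))**2 + 3840) = sqrt((19 + 2/3)**2 + 3840) = sqrt((59/3)**2 + 3840) = sqrt(3481/9 + 3840) = sqrt(38041/9) = sqrt(38041)/3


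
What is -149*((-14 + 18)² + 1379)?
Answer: -207855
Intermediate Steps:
-149*((-14 + 18)² + 1379) = -149*(4² + 1379) = -149*(16 + 1379) = -149*1395 = -207855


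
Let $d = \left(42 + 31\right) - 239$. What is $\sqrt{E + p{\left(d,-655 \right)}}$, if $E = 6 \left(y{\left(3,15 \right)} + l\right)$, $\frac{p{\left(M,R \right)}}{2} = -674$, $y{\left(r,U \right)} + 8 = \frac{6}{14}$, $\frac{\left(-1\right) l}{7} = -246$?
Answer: $\frac{\sqrt{437990}}{7} \approx 94.544$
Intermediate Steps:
$l = 1722$ ($l = \left(-7\right) \left(-246\right) = 1722$)
$d = -166$ ($d = 73 - 239 = -166$)
$y{\left(r,U \right)} = - \frac{53}{7}$ ($y{\left(r,U \right)} = -8 + \frac{6}{14} = -8 + 6 \cdot \frac{1}{14} = -8 + \frac{3}{7} = - \frac{53}{7}$)
$p{\left(M,R \right)} = -1348$ ($p{\left(M,R \right)} = 2 \left(-674\right) = -1348$)
$E = \frac{72006}{7}$ ($E = 6 \left(- \frac{53}{7} + 1722\right) = 6 \cdot \frac{12001}{7} = \frac{72006}{7} \approx 10287.0$)
$\sqrt{E + p{\left(d,-655 \right)}} = \sqrt{\frac{72006}{7} - 1348} = \sqrt{\frac{62570}{7}} = \frac{\sqrt{437990}}{7}$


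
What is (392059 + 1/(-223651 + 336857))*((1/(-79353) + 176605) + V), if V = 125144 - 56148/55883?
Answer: 29694658410596063737282360/251005080814497 ≈ 1.1830e+11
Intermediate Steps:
V = 6993366004/55883 (V = 125144 - 56148/55883 = 6993366004/55883 ≈ 1.2514e+5)
(392059 + 1/(-223651 + 336857))*((1/(-79353) + 176605) + V) = (392059 + 1/(-223651 + 336857))*((1/(-79353) + 176605) + 6993366004/55883) = (392059 + 1/113206)*((-1/79353 + 176605) + 6993366004/55883) = (392059 + 1/113206)*(14014136564/79353 + 6993366004/55883) = (44383431155/113206)*(1338096566121424/4434483699) = 29694658410596063737282360/251005080814497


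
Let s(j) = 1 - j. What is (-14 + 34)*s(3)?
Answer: -40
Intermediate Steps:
(-14 + 34)*s(3) = (-14 + 34)*(1 - 1*3) = 20*(1 - 3) = 20*(-2) = -40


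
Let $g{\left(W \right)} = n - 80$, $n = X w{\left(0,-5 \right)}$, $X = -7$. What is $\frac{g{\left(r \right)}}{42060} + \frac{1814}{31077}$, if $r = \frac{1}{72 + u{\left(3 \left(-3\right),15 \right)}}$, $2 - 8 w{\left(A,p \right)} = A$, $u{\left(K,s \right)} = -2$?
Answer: $\frac{98341727}{1742798160} \approx 0.056427$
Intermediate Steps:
$w{\left(A,p \right)} = \frac{1}{4} - \frac{A}{8}$
$n = - \frac{7}{4}$ ($n = - 7 \left(\frac{1}{4} - 0\right) = - 7 \left(\frac{1}{4} + 0\right) = \left(-7\right) \frac{1}{4} = - \frac{7}{4} \approx -1.75$)
$r = \frac{1}{70}$ ($r = \frac{1}{72 - 2} = \frac{1}{70} \approx 0.014286$)
$g{\left(W \right)} = - \frac{327}{4}$ ($g{\left(W \right)} = - \frac{7}{4} - 80 = - \frac{327}{4}$)
$\frac{g{\left(r \right)}}{42060} + \frac{1814}{31077} = - \frac{327}{4 \cdot 42060} + \frac{1814}{31077} = \left(- \frac{327}{4}\right) \frac{1}{42060} + 1814 \cdot \frac{1}{31077} = - \frac{109}{56080} + \frac{1814}{31077} = \frac{98341727}{1742798160}$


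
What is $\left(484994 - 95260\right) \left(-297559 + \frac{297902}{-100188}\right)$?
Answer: $- \frac{24005793757619}{207} \approx -1.1597 \cdot 10^{11}$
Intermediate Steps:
$\left(484994 - 95260\right) \left(-297559 + \frac{297902}{-100188}\right) = 389734 \left(-297559 + 297902 \left(- \frac{1}{100188}\right)\right) = 389734 \left(-297559 - \frac{1231}{414}\right) = 389734 \left(- \frac{123190657}{414}\right) = - \frac{24005793757619}{207}$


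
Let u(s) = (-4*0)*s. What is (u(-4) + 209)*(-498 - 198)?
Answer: -145464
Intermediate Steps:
u(s) = 0 (u(s) = 0*s = 0)
(u(-4) + 209)*(-498 - 198) = (0 + 209)*(-498 - 198) = 209*(-696) = -145464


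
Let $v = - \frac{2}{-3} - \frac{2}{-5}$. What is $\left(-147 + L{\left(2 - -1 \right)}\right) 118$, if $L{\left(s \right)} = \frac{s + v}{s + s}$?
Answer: $- \frac{776971}{45} \approx -17266.0$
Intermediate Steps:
$v = \frac{16}{15}$ ($v = \left(-2\right) \left(- \frac{1}{3}\right) - - \frac{2}{5} = \frac{2}{3} + \frac{2}{5} = \frac{16}{15} \approx 1.0667$)
$L{\left(s \right)} = \frac{\frac{16}{15} + s}{2 s}$ ($L{\left(s \right)} = \frac{s + \frac{16}{15}}{s + s} = \frac{\frac{16}{15} + s}{2 s}$)
$\left(-147 + L{\left(2 - -1 \right)}\right) 118 = \left(-147 + \frac{16 + 15 \left(2 - -1\right)}{30 \left(2 - -1\right)}\right) 118 = \left(-147 + \frac{16 + 15 \left(2 + 1\right)}{30 \left(2 + 1\right)}\right) 118 = \left(-147 + \frac{16 + 15 \cdot 3}{30 \cdot 3}\right) 118 = \left(-147 + \frac{1}{30} \cdot \frac{1}{3} \left(16 + 45\right)\right) 118 = \left(-147 + \frac{1}{30} \cdot \frac{1}{3} \cdot 61\right) 118 = \left(-147 + \frac{61}{90}\right) 118 = \left(- \frac{13169}{90}\right) 118 = - \frac{776971}{45}$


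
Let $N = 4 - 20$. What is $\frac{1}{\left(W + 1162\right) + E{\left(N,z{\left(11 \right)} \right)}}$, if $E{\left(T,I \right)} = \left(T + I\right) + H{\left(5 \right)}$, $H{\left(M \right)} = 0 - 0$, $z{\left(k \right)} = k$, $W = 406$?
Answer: $\frac{1}{1563} \approx 0.0006398$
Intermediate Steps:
$H{\left(M \right)} = 0$ ($H{\left(M \right)} = 0 + 0 = 0$)
$N = -16$ ($N = 4 - 20 = -16$)
$E{\left(T,I \right)} = I + T$ ($E{\left(T,I \right)} = \left(T + I\right) + 0 = \left(I + T\right) + 0 = I + T$)
$\frac{1}{\left(W + 1162\right) + E{\left(N,z{\left(11 \right)} \right)}} = \frac{1}{\left(406 + 1162\right) + \left(11 - 16\right)} = \frac{1}{1568 - 5} = \frac{1}{1563}$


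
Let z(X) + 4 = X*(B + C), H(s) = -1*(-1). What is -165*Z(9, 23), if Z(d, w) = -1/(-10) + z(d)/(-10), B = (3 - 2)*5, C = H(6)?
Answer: 1617/2 ≈ 808.50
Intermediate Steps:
H(s) = 1
C = 1
B = 5 (B = 1*5 = 5)
z(X) = -4 + 6*X (z(X) = -4 + X*(5 + 1) = -4 + X*6 = -4 + 6*X)
Z(d, w) = 1/2 - 3*d/5 (Z(d, w) = -1/(-10) + (-4 + 6*d)/(-10) = -1*(-1/10) + (-4 + 6*d)*(-1/10) = 1/10 + (2/5 - 3*d/5) = 1/2 - 3*d/5)
-165*Z(9, 23) = -165*(1/2 - 3/5*9) = -165*(1/2 - 27/5) = -165*(-49/10) = 1617/2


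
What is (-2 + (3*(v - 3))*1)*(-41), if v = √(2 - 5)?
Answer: 451 - 123*I*√3 ≈ 451.0 - 213.04*I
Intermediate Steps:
v = I*√3 (v = √(-3) = I*√3 ≈ 1.732*I)
(-2 + (3*(v - 3))*1)*(-41) = (-2 + (3*(I*√3 - 3))*1)*(-41) = (-2 + (3*(-3 + I*√3))*1)*(-41) = (-2 + (-9 + 3*I*√3)*1)*(-41) = (-2 + (-9 + 3*I*√3))*(-41) = (-11 + 3*I*√3)*(-41) = 451 - 123*I*√3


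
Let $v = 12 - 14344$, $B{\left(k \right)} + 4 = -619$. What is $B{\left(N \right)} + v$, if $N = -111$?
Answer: $-14955$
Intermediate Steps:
$B{\left(k \right)} = -623$ ($B{\left(k \right)} = -4 - 619 = -623$)
$v = -14332$ ($v = 12 - 14344 = -14332$)
$B{\left(N \right)} + v = -623 - 14332 = -14955$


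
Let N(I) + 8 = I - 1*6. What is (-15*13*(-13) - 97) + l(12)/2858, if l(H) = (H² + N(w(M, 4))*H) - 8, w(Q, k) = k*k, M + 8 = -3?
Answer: 3483982/1429 ≈ 2438.1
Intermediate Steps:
M = -11 (M = -8 - 3 = -11)
w(Q, k) = k²
N(I) = -14 + I (N(I) = -8 + (I - 1*6) = -8 + (I - 6) = -8 + (-6 + I) = -14 + I)
l(H) = -8 + H² + 2*H (l(H) = (H² + (-14 + 4²)*H) - 8 = (H² + (-14 + 16)*H) - 8 = (H² + 2*H) - 8 = -8 + H² + 2*H)
(-15*13*(-13) - 97) + l(12)/2858 = (-15*13*(-13) - 97) + (-8 + 12² + 2*12)/2858 = (-195*(-13) - 97) + (-8 + 144 + 24)*(1/2858) = (2535 - 97) + 160*(1/2858) = 2438 + 80/1429 = 3483982/1429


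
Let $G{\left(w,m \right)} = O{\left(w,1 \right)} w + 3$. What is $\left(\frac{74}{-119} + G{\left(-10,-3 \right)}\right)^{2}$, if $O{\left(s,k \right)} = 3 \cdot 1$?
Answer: $\frac{10804369}{14161} \approx 762.97$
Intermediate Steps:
$O{\left(s,k \right)} = 3$
$G{\left(w,m \right)} = 3 + 3 w$ ($G{\left(w,m \right)} = 3 w + 3 = 3 + 3 w$)
$\left(\frac{74}{-119} + G{\left(-10,-3 \right)}\right)^{2} = \left(\frac{74}{-119} + \left(3 + 3 \left(-10\right)\right)\right)^{2} = \left(74 \left(- \frac{1}{119}\right) + \left(3 - 30\right)\right)^{2} = \left(- \frac{74}{119} - 27\right)^{2} = \left(- \frac{3287}{119}\right)^{2} = \frac{10804369}{14161}$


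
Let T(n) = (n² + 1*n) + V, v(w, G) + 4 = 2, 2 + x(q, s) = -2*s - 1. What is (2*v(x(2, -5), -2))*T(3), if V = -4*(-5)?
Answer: -128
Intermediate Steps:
V = 20
x(q, s) = -3 - 2*s (x(q, s) = -2 + (-2*s - 1) = -2 + (-1 - 2*s) = -3 - 2*s)
v(w, G) = -2 (v(w, G) = -4 + 2 = -2)
T(n) = 20 + n + n² (T(n) = (n² + 1*n) + 20 = (n² + n) + 20 = (n + n²) + 20 = 20 + n + n²)
(2*v(x(2, -5), -2))*T(3) = (2*(-2))*(20 + 3 + 3²) = -4*(20 + 3 + 9) = -4*32 = -128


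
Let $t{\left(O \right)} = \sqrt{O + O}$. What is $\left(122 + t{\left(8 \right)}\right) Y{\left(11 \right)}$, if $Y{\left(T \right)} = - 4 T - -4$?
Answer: $-5040$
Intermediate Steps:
$t{\left(O \right)} = \sqrt{2} \sqrt{O}$ ($t{\left(O \right)} = \sqrt{2 O} = \sqrt{2} \sqrt{O}$)
$Y{\left(T \right)} = 4 - 4 T$ ($Y{\left(T \right)} = - 4 T + 4 = 4 - 4 T$)
$\left(122 + t{\left(8 \right)}\right) Y{\left(11 \right)} = \left(122 + \sqrt{2} \sqrt{8}\right) \left(4 - 44\right) = \left(122 + \sqrt{2} \cdot 2 \sqrt{2}\right) \left(4 - 44\right) = \left(122 + 4\right) \left(-40\right) = 126 \left(-40\right) = -5040$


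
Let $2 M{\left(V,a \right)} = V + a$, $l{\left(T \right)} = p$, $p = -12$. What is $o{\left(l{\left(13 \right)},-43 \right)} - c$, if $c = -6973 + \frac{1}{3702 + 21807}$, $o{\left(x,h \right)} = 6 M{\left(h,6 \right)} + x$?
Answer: $\frac{174736649}{25509} \approx 6850.0$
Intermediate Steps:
$l{\left(T \right)} = -12$
$M{\left(V,a \right)} = \frac{V}{2} + \frac{a}{2}$ ($M{\left(V,a \right)} = \frac{V + a}{2} = \frac{V}{2} + \frac{a}{2}$)
$o{\left(x,h \right)} = 18 + x + 3 h$ ($o{\left(x,h \right)} = 6 \left(\frac{h}{2} + \frac{1}{2} \cdot 6\right) + x = 6 \left(\frac{h}{2} + 3\right) + x = 6 \left(3 + \frac{h}{2}\right) + x = \left(18 + 3 h\right) + x = 18 + x + 3 h$)
$c = - \frac{177874256}{25509}$ ($c = -6973 + \frac{1}{25509} = - \frac{177874256}{25509} \approx -6973.0$)
$o{\left(l{\left(13 \right)},-43 \right)} - c = \left(18 - 12 + 3 \left(-43\right)\right) - - \frac{177874256}{25509} = \left(18 - 12 - 129\right) + \frac{177874256}{25509} = -123 + \frac{177874256}{25509} = \frac{174736649}{25509}$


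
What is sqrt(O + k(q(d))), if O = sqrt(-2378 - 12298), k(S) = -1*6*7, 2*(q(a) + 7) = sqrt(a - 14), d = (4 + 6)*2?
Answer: sqrt(-42 + 2*I*sqrt(3669)) ≈ 6.5658 + 9.2255*I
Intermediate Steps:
d = 20 (d = 10*2 = 20)
q(a) = -7 + sqrt(-14 + a)/2 (q(a) = -7 + sqrt(a - 14)/2 = -7 + sqrt(-14 + a)/2)
k(S) = -42 (k(S) = -6*7 = -42)
O = 2*I*sqrt(3669) (O = sqrt(-14676) = 2*I*sqrt(3669) ≈ 121.14*I)
sqrt(O + k(q(d))) = sqrt(2*I*sqrt(3669) - 42) = sqrt(-42 + 2*I*sqrt(3669))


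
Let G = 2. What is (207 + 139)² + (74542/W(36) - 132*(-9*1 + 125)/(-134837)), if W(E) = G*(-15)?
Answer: 237106914233/2022555 ≈ 1.1723e+5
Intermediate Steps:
W(E) = -30 (W(E) = 2*(-15) = -30)
(207 + 139)² + (74542/W(36) - 132*(-9*1 + 125)/(-134837)) = (207 + 139)² + (74542/(-30) - 132*(-9*1 + 125)/(-134837)) = 346² + (74542*(-1/30) - 132*(-9 + 125)*(-1/134837)) = 119716 + (-37271/15 - 132*116*(-1/134837)) = 119716 + (-37271/15 - 15312*(-1/134837)) = 119716 + (-37271/15 + 15312/134837) = 119716 - 5025280147/2022555 = 237106914233/2022555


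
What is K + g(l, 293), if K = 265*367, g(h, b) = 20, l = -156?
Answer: 97275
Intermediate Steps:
K = 97255
K + g(l, 293) = 97255 + 20 = 97275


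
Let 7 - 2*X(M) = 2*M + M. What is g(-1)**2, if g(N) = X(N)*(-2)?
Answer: 100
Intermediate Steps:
X(M) = 7/2 - 3*M/2 (X(M) = 7/2 - (2*M + M)/2 = 7/2 - 3*M/2)
g(N) = -7 + 3*N (g(N) = (7/2 - 3*N/2)*(-2) = -7 + 3*N)
g(-1)**2 = (-7 + 3*(-1))**2 = (-7 - 3)**2 = (-10)**2 = 100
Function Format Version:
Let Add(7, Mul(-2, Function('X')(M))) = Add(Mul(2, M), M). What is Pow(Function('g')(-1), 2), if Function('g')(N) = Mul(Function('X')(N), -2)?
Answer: 100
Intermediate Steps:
Function('X')(M) = Add(Rational(7, 2), Mul(Rational(-3, 2), M)) (Function('X')(M) = Add(Rational(7, 2), Mul(Rational(-1, 2), Add(Mul(2, M), M))) = Add(Rational(7, 2), Mul(Rational(-1, 2), Mul(3, M))) = Add(Rational(7, 2), Mul(Rational(-3, 2), M)))
Function('g')(N) = Add(-7, Mul(3, N)) (Function('g')(N) = Mul(Add(Rational(7, 2), Mul(Rational(-3, 2), N)), -2) = Add(-7, Mul(3, N)))
Pow(Function('g')(-1), 2) = Pow(Add(-7, Mul(3, -1)), 2) = Pow(Add(-7, -3), 2) = Pow(-10, 2) = 100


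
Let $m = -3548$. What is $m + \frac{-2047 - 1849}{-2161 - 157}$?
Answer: $- \frac{4110184}{1159} \approx -3546.3$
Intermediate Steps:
$m + \frac{-2047 - 1849}{-2161 - 157} = -3548 + \frac{-2047 - 1849}{-2161 - 157} = -3548 - \frac{3896}{-2318} = -3548 - - \frac{1948}{1159} = -3548 + \frac{1948}{1159} = - \frac{4110184}{1159}$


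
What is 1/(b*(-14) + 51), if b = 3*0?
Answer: 1/51 ≈ 0.019608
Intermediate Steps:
b = 0
1/(b*(-14) + 51) = 1/(0*(-14) + 51) = 1/(0 + 51) = 1/51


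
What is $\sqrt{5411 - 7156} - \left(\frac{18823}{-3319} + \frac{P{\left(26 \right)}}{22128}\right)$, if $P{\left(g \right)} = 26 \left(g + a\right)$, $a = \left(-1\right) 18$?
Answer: $\frac{25989062}{4590177} + i \sqrt{1745} \approx 5.6619 + 41.773 i$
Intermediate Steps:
$a = -18$
$P{\left(g \right)} = -468 + 26 g$ ($P{\left(g \right)} = 26 \left(g - 18\right) = 26 \left(-18 + g\right) = -468 + 26 g$)
$\sqrt{5411 - 7156} - \left(\frac{18823}{-3319} + \frac{P{\left(26 \right)}}{22128}\right) = \sqrt{5411 - 7156} - \left(\frac{18823}{-3319} + \frac{-468 + 26 \cdot 26}{22128}\right) = \sqrt{-1745} - \left(18823 \left(- \frac{1}{3319}\right) + \left(-468 + 676\right) \frac{1}{22128}\right) = i \sqrt{1745} - \left(- \frac{18823}{3319} + 208 \cdot \frac{1}{22128}\right) = i \sqrt{1745} - \left(- \frac{18823}{3319} + \frac{13}{1383}\right) = i \sqrt{1745} - - \frac{25989062}{4590177} = i \sqrt{1745} + \frac{25989062}{4590177} = \frac{25989062}{4590177} + i \sqrt{1745}$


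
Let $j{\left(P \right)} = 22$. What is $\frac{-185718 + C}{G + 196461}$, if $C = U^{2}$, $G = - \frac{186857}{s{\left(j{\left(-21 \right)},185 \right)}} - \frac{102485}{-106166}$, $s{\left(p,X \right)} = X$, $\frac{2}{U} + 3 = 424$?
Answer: $- \frac{646510187787024140}{680395343263873293} \approx -0.9502$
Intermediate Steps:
$U = \frac{2}{421}$ ($U = \frac{2}{-3 + 424} = \frac{2}{421} \approx 0.0047506$)
$G = - \frac{19818900537}{19640710}$ ($G = - \frac{186857}{185} - \frac{102485}{-106166} = \left(-186857\right) \frac{1}{185} - - \frac{102485}{106166} = - \frac{186857}{185} + \frac{102485}{106166} = - \frac{19818900537}{19640710} \approx -1009.1$)
$C = \frac{4}{177241}$ ($C = \left(\frac{2}{421}\right)^{2} = \frac{4}{177241} \approx 2.2568 \cdot 10^{-5}$)
$\frac{-185718 + C}{G + 196461} = \frac{-185718 + \frac{4}{177241}}{- \frac{19818900537}{19640710} + 196461} = - \frac{32916844034}{177241 \cdot \frac{3838814626773}{19640710}} = \left(- \frac{32916844034}{177241}\right) \frac{19640710}{3838814626773} = - \frac{646510187787024140}{680395343263873293}$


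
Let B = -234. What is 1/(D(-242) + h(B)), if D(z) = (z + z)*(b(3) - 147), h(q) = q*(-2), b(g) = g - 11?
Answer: 1/75488 ≈ 1.3247e-5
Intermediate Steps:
b(g) = -11 + g
h(q) = -2*q
D(z) = -310*z (D(z) = (z + z)*((-11 + 3) - 147) = (2*z)*(-8 - 147) = (2*z)*(-155) = -310*z)
1/(D(-242) + h(B)) = 1/(-310*(-242) - 2*(-234)) = 1/(75020 + 468) = 1/75488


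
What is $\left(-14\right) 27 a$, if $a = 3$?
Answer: $-1134$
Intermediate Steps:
$\left(-14\right) 27 a = \left(-14\right) 27 \cdot 3 = \left(-378\right) 3 = -1134$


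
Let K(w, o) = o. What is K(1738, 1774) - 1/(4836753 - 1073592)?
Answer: 6675847613/3763161 ≈ 1774.0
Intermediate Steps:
K(1738, 1774) - 1/(4836753 - 1073592) = 1774 - 1/(4836753 - 1073592) = 1774 - 1/3763161 = 6675847613/3763161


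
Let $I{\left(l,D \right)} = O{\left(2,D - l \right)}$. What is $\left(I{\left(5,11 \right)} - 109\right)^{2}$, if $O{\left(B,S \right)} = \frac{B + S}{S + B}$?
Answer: $11664$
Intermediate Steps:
$O{\left(B,S \right)} = 1$ ($O{\left(B,S \right)} = \frac{B + S}{B + S} = 1$)
$I{\left(l,D \right)} = 1$
$\left(I{\left(5,11 \right)} - 109\right)^{2} = \left(1 - 109\right)^{2} = \left(-108\right)^{2} = 11664$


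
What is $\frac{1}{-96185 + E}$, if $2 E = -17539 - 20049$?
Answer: $- \frac{1}{114979} \approx -8.6972 \cdot 10^{-6}$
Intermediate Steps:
$E = -18794$ ($E = \frac{-17539 - 20049}{2} = \frac{1}{2} \left(-37588\right) = -18794$)
$\frac{1}{-96185 + E} = \frac{1}{-96185 - 18794} = \frac{1}{-114979} = - \frac{1}{114979}$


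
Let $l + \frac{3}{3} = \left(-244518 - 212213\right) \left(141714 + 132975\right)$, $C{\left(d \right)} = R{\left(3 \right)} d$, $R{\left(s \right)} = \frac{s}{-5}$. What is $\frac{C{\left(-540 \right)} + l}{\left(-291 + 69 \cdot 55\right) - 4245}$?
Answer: $\frac{9650690872}{57} \approx 1.6931 \cdot 10^{8}$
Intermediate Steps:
$R{\left(s \right)} = - \frac{s}{5}$ ($R{\left(s \right)} = s \left(- \frac{1}{5}\right) = - \frac{s}{5}$)
$C{\left(d \right)} = - \frac{3 d}{5}$ ($C{\left(d \right)} = \left(- \frac{1}{5}\right) 3 d = - \frac{3 d}{5}$)
$l = -125458981660$ ($l = -1 + \left(-244518 - 212213\right) \left(141714 + 132975\right) = -1 - 125458981659 = -125458981660$)
$\frac{C{\left(-540 \right)} + l}{\left(-291 + 69 \cdot 55\right) - 4245} = \frac{\left(- \frac{3}{5}\right) \left(-540\right) - 125458981660}{\left(-291 + 69 \cdot 55\right) - 4245} = \frac{324 - 125458981660}{\left(-291 + 3795\right) - 4245} = - \frac{125458981336}{3504 - 4245} = - \frac{125458981336}{-741} = \left(-125458981336\right) \left(- \frac{1}{741}\right) = \frac{9650690872}{57}$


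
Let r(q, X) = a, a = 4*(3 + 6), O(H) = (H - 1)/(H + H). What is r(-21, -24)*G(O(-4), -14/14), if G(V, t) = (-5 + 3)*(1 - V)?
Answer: -27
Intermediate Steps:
O(H) = (-1 + H)/(2*H) (O(H) = (-1 + H)/((2*H)) = (-1 + H)*(1/(2*H)) = (-1 + H)/(2*H))
a = 36 (a = 4*9 = 36)
G(V, t) = -2 + 2*V (G(V, t) = -2*(1 - V) = -2 + 2*V)
r(q, X) = 36
r(-21, -24)*G(O(-4), -14/14) = 36*(-2 + 2*((1/2)*(-1 - 4)/(-4))) = 36*(-2 + 2*((1/2)*(-1/4)*(-5))) = 36*(-2 + 2*(5/8)) = 36*(-2 + 5/4) = 36*(-3/4) = -27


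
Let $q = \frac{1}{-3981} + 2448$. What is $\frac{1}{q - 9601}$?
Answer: $- \frac{3981}{28476094} \approx -0.0001398$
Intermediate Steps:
$q = \frac{9745487}{3981}$ ($q = - \frac{1}{3981} + 2448 = \frac{9745487}{3981} \approx 2448.0$)
$\frac{1}{q - 9601} = \frac{1}{\frac{9745487}{3981} - 9601} = \frac{1}{- \frac{28476094}{3981}} = - \frac{3981}{28476094}$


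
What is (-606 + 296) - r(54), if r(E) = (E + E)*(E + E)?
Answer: -11974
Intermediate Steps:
r(E) = 4*E² (r(E) = (2*E)*(2*E) = 4*E²)
(-606 + 296) - r(54) = (-606 + 296) - 4*54² = -310 - 4*2916 = -310 - 1*11664 = -310 - 11664 = -11974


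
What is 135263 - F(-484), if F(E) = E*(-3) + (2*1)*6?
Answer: 133799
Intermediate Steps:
F(E) = 12 - 3*E (F(E) = -3*E + 2*6 = -3*E + 12 = 12 - 3*E)
135263 - F(-484) = 135263 - (12 - 3*(-484)) = 135263 - (12 + 1452) = 135263 - 1*1464 = 135263 - 1464 = 133799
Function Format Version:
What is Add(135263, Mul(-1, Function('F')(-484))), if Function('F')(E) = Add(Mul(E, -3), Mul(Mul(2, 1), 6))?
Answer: 133799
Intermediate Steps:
Function('F')(E) = Add(12, Mul(-3, E)) (Function('F')(E) = Add(Mul(-3, E), Mul(2, 6)) = Add(Mul(-3, E), 12) = Add(12, Mul(-3, E)))
Add(135263, Mul(-1, Function('F')(-484))) = Add(135263, Mul(-1, Add(12, Mul(-3, -484)))) = Add(135263, Mul(-1, Add(12, 1452))) = Add(135263, Mul(-1, 1464)) = Add(135263, -1464) = 133799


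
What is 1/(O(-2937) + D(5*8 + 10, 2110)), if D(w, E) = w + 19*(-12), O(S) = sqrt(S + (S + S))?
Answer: -2/455 - 3*I*sqrt(979)/40495 ≈ -0.0043956 - 0.002318*I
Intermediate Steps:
O(S) = sqrt(3)*sqrt(S) (O(S) = sqrt(S + 2*S) = sqrt(3*S) = sqrt(3)*sqrt(S))
D(w, E) = -228 + w (D(w, E) = w - 228 = -228 + w)
1/(O(-2937) + D(5*8 + 10, 2110)) = 1/(sqrt(3)*sqrt(-2937) + (-228 + (5*8 + 10))) = 1/(sqrt(3)*(I*sqrt(2937)) + (-228 + (40 + 10))) = 1/(3*I*sqrt(979) + (-228 + 50)) = 1/(3*I*sqrt(979) - 178) = 1/(-178 + 3*I*sqrt(979))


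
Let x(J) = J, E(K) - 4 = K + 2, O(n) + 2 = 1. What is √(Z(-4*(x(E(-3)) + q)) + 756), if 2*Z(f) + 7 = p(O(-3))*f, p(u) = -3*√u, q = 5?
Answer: √(3010 + 192*I)/2 ≈ 27.446 + 0.87445*I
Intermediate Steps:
O(n) = -1 (O(n) = -2 + 1 = -1)
E(K) = 6 + K (E(K) = 4 + (K + 2) = 4 + (2 + K) = 6 + K)
Z(f) = -7/2 - 3*I*f/2 (Z(f) = -7/2 + ((-3*I)*f)/2 = -7/2 + (-3*I*f)/2 = -7/2 - 3*I*f/2)
√(Z(-4*(x(E(-3)) + q)) + 756) = √((-7/2 - 3*I*(-4*((6 - 3) + 5))/2) + 756) = √((-7/2 - 3*I*(-4*(3 + 5))/2) + 756) = √((-7/2 - 3*I*(-4*8)/2) + 756) = √((-7/2 - 3/2*I*(-32)) + 756) = √((-7/2 + 48*I) + 756) = √(1505/2 + 48*I)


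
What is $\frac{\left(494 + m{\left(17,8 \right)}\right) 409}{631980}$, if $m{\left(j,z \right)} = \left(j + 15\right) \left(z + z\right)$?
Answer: $\frac{205727}{315990} \approx 0.65106$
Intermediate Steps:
$m{\left(j,z \right)} = 2 z \left(15 + j\right)$ ($m{\left(j,z \right)} = \left(15 + j\right) 2 z = 2 z \left(15 + j\right)$)
$\frac{\left(494 + m{\left(17,8 \right)}\right) 409}{631980} = \frac{\left(494 + 2 \cdot 8 \left(15 + 17\right)\right) 409}{631980} = \left(494 + 2 \cdot 8 \cdot 32\right) 409 \cdot \frac{1}{631980} = \left(494 + 512\right) 409 \cdot \frac{1}{631980} = 1006 \cdot 409 \cdot \frac{1}{631980} = 411454 \cdot \frac{1}{631980} = \frac{205727}{315990}$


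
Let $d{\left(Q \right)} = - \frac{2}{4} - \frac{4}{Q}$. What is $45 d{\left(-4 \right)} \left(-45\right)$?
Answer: $- \frac{2025}{2} \approx -1012.5$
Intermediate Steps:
$d{\left(Q \right)} = - \frac{1}{2} - \frac{4}{Q}$ ($d{\left(Q \right)} = \left(-2\right) \frac{1}{4} - \frac{4}{Q} = - \frac{1}{2} - \frac{4}{Q}$)
$45 d{\left(-4 \right)} \left(-45\right) = 45 \frac{-8 - -4}{2 \left(-4\right)} \left(-45\right) = 45 \cdot \frac{1}{2} \left(- \frac{1}{4}\right) \left(-8 + 4\right) \left(-45\right) = 45 \cdot \frac{1}{2} \left(- \frac{1}{4}\right) \left(-4\right) \left(-45\right) = 45 \cdot \frac{1}{2} \left(-45\right) = \frac{45}{2} \left(-45\right) = - \frac{2025}{2}$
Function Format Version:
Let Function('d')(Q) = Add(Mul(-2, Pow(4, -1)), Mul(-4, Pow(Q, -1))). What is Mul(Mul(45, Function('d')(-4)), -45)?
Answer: Rational(-2025, 2) ≈ -1012.5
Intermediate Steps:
Function('d')(Q) = Add(Rational(-1, 2), Mul(-4, Pow(Q, -1))) (Function('d')(Q) = Add(Mul(-2, Rational(1, 4)), Mul(-4, Pow(Q, -1))) = Add(Rational(-1, 2), Mul(-4, Pow(Q, -1))))
Mul(Mul(45, Function('d')(-4)), -45) = Mul(Mul(45, Mul(Rational(1, 2), Pow(-4, -1), Add(-8, Mul(-1, -4)))), -45) = Mul(Mul(45, Mul(Rational(1, 2), Rational(-1, 4), Add(-8, 4))), -45) = Mul(Mul(45, Mul(Rational(1, 2), Rational(-1, 4), -4)), -45) = Mul(Mul(45, Rational(1, 2)), -45) = Mul(Rational(45, 2), -45) = Rational(-2025, 2)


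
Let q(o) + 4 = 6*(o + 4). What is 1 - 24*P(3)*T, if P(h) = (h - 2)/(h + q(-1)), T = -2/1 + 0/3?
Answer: 65/17 ≈ 3.8235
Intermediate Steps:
q(o) = 20 + 6*o (q(o) = -4 + 6*(o + 4) = -4 + 6*(4 + o) = -4 + (24 + 6*o) = 20 + 6*o)
T = -2 (T = -2*1 + 0*(1/3) = -2 + 0 = -2)
P(h) = (-2 + h)/(14 + h) (P(h) = (h - 2)/(h + (20 + 6*(-1))) = (-2 + h)/(h + (20 - 6)) = (-2 + h)/(h + 14) = (-2 + h)/(14 + h))
1 - 24*P(3)*T = 1 - 24*(-2 + 3)/(14 + 3)*(-2) = 1 - 24*1/17*(-2) = 1 - 24*(1/17)*1*(-2) = 1 - 24*(-2)/17 = 1 - 24*(-2/17) = 1 + 48/17 = 65/17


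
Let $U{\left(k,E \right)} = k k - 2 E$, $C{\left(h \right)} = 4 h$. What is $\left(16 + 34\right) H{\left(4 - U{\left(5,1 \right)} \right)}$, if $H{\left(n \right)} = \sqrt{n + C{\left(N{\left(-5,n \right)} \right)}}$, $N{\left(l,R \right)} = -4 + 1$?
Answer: $50 i \sqrt{31} \approx 278.39 i$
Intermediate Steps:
$N{\left(l,R \right)} = -3$
$U{\left(k,E \right)} = k^{2} - 2 E$
$H{\left(n \right)} = \sqrt{-12 + n}$ ($H{\left(n \right)} = \sqrt{n + 4 \left(-3\right)} = \sqrt{n - 12} = \sqrt{-12 + n}$)
$\left(16 + 34\right) H{\left(4 - U{\left(5,1 \right)} \right)} = \left(16 + 34\right) \sqrt{-12 + \left(4 - \left(5^{2} - 2\right)\right)} = 50 \sqrt{-12 + \left(4 - \left(25 - 2\right)\right)} = 50 \sqrt{-12 + \left(4 - 23\right)} = 50 \sqrt{-12 - 19} = 50 \sqrt{-31} = 50 i \sqrt{31}$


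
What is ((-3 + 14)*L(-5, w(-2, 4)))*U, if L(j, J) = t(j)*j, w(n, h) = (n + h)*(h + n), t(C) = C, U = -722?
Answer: -198550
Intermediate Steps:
w(n, h) = (h + n)**2 (w(n, h) = (h + n)*(h + n) = (h + n)**2)
L(j, J) = j**2 (L(j, J) = j*j = j**2)
((-3 + 14)*L(-5, w(-2, 4)))*U = ((-3 + 14)*(-5)**2)*(-722) = (11*25)*(-722) = 275*(-722) = -198550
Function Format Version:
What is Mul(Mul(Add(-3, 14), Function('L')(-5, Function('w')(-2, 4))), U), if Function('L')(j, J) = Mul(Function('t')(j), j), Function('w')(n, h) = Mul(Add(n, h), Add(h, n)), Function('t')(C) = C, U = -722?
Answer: -198550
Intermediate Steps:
Function('w')(n, h) = Pow(Add(h, n), 2) (Function('w')(n, h) = Mul(Add(h, n), Add(h, n)) = Pow(Add(h, n), 2))
Function('L')(j, J) = Pow(j, 2) (Function('L')(j, J) = Mul(j, j) = Pow(j, 2))
Mul(Mul(Add(-3, 14), Function('L')(-5, Function('w')(-2, 4))), U) = Mul(Mul(Add(-3, 14), Pow(-5, 2)), -722) = Mul(Mul(11, 25), -722) = Mul(275, -722) = -198550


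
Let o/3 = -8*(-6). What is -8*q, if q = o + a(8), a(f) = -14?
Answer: -1040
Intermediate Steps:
o = 144 (o = 3*(-8*(-6)) = 3*48 = 144)
q = 130 (q = 144 - 14 = 130)
-8*q = -8*130 = -1040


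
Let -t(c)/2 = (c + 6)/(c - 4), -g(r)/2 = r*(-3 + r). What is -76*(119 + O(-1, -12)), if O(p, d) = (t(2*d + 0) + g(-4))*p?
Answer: -93784/7 ≈ -13398.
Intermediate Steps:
g(r) = -2*r*(-3 + r)
t(c) = -2*(6 + c)/(-4 + c) (t(c) = -2*(c + 6)/(c - 4) = -2*(6 + c)/(-4 + c))
O(p, d) = p*(-56 + 2*(-6 - 2*d)/(-4 + 2*d)) (O(p, d) = (2*(-6 - (2*d + 0))/(-4 + (2*d + 0)) + 2*(-4)*(3 - 1*(-4)))*p = (2*(-6 - 2*d)/(-4 + 2*d) + 2*(-4)*(3 + 4))*p = (2*(-6 - 2*d)/(-4 + 2*d) + 2*(-4)*7)*p = (2*(-6 - 2*d)/(-4 + 2*d) - 56)*p = (-56 + 2*(-6 - 2*d)/(-4 + 2*d))*p = p*(-56 + 2*(-6 - 2*d)/(-4 + 2*d)))
-76*(119 + O(-1, -12)) = -76*(119 + 2*(-1)*(53 - 29*(-12))/(-2 - 12)) = -76*(119 + 2*(-1)*(53 + 348)/(-14)) = -76*(119 + 2*(-1)*(-1/14)*401) = -76*(119 + 401/7) = -76*1234/7 = -93784/7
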